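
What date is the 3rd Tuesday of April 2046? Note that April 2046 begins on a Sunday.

April 2046 begins on a Sunday, so the first Tuesday is April 3 (2 days later).
The 3rd Tuesday is 2 weeks later: 3 + 14 = 17.

2046-04-17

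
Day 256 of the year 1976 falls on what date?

Jan has 31 days (256 − 31 = 225 remain).
Feb has 29 days (225 − 29 = 196 remain).
Mar has 31 days (196 − 31 = 165 remain).
Apr has 30 days (165 − 30 = 135 remain).
May has 31 days (135 − 31 = 104 remain).
Jun has 30 days (104 − 30 = 74 remain).
Jul has 31 days (74 − 31 = 43 remain).
Aug has 31 days (43 − 31 = 12 remain).
12 into Sep → Sep 12.

Sep 12, 1976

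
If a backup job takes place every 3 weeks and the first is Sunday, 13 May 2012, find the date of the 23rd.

The 23rd occurrence is 22 intervals after the first: 22 × 21 = 462 days after 13 May 2012.
May has 31 days — 18 days to the end of May leaves 444.
From end of May to end of 2012 is 214 days (230 left).
January has 31 days (199 left).
February has 28 days (171 left).
March has 31 days (140 left).
April has 30 days (110 left).
May has 31 days (79 left).
June has 30 days (49 left).
July has 31 days (18 left).
18 days into August → 18 August 2013.

18 August 2013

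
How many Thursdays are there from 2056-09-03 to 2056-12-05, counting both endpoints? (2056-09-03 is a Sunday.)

13

2056-09-03 is a Sunday; the first Thursday on or after it is 2056-09-07 (4 days later).
From 2056-09-07 to 2056-12-05: 23 + 31 + 30 + 5 = 89 days (rest of September, October, November, December).
89 ÷ 7 = 12 full weeks with remainder 5, so 12 more Thursdays after the first → 13.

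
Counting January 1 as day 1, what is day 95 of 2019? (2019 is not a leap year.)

2019-04-05

January has 31 days (95 − 31 = 64 remain).
February has 28 days (64 − 28 = 36 remain).
March has 31 days (36 − 31 = 5 remain).
5 into April → April 5.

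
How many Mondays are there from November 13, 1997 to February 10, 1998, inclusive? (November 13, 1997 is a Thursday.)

13

November 13, 1997 is a Thursday; the first Monday on or after it is November 17, 1997 (4 days later).
From November 17, 1997 to February 10, 1998: 13 + 31 + 31 + 10 = 85 days (rest of November, December, January, February).
85 ÷ 7 = 12 full weeks with remainder 1, so 12 more Mondays after the first → 13.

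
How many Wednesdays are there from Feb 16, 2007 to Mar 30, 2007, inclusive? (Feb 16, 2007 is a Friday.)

6

Feb 16, 2007 is a Friday; the first Wednesday on or after it is Feb 21, 2007 (5 days later).
From Feb 21, 2007 to Mar 30, 2007: 7 + 30 = 37 days (rest of Feb, Mar).
37 ÷ 7 = 5 full weeks with remainder 2, so 5 more Wednesdays after the first → 6.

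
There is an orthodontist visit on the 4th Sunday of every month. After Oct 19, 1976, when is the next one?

Oct 1976 starts on a Friday; its first Sunday is the 3rd, so the 4th Sunday is the 24th — Oct 24, 1976.
Oct 24, 1976 is after Oct 19, 1976, so that is the next one.

Oct 24, 1976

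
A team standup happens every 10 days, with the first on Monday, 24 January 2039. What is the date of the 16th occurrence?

The 16th occurrence is 15 intervals after the first: 15 × 10 = 150 days after 24 January 2039.
January has 31 days — 7 days to the end of January leaves 143.
February has 28 days (115 left).
March has 31 days (84 left).
April has 30 days (54 left).
May has 31 days (23 left).
23 days into June → 23 June 2039.

23 June 2039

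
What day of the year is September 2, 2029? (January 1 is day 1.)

Days in months before September: 31 + 28 + 31 + 30 + 31 + 30 + 31 + 31 = 243.
Plus 2 days into September → day 245.

245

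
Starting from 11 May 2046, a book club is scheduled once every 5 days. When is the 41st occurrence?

The 41st occurrence is 40 intervals after the first: 40 × 5 = 200 days after 11 May 2046.
May has 31 days — 20 days to the end of May leaves 180.
June has 30 days (150 left).
July has 31 days (119 left).
August has 31 days (88 left).
September has 30 days (58 left).
October has 31 days (27 left).
27 days into November → 27 November 2046.

27 November 2046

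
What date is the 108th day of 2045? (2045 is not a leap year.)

Jan has 31 days (108 − 31 = 77 remain).
Feb has 28 days (77 − 28 = 49 remain).
Mar has 31 days (49 − 31 = 18 remain).
18 into Apr → Apr 18.

Apr 18, 2045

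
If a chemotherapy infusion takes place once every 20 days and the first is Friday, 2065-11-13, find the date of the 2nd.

2065-12-03

The 2nd occurrence is 1 interval after the first: 1 × 20 = 20 days after 2065-11-13.
November has 30 days — 17 days to the end of November leaves 3.
3 days into December → 2065-12-03.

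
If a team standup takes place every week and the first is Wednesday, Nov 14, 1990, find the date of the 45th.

The 45th occurrence is 44 intervals after the first: 44 × 7 = 308 days after Nov 14, 1990.
Nov has 30 days — 16 days to the end of Nov leaves 292.
Dec has 31 days (261 left).
Jan has 31 days (230 left).
Feb has 28 days (202 left).
Mar has 31 days (171 left).
Apr has 30 days (141 left).
May has 31 days (110 left).
Jun has 30 days (80 left).
Jul has 31 days (49 left).
Aug has 31 days (18 left).
18 days into Sep → Sep 18, 1991.

Sep 18, 1991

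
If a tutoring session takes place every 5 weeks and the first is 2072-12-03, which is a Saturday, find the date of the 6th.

The 6th occurrence is 5 intervals after the first: 5 × 35 = 175 days after 2072-12-03.
December has 31 days — 28 days to the end of December leaves 147.
January has 31 days (116 left).
February has 28 days (88 left).
March has 31 days (57 left).
April has 30 days (27 left).
27 days into May → 2073-05-27.

2073-05-27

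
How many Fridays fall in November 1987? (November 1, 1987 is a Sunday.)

4

November 1, 1987 is a Sunday; the first Friday on or after it is November 6, 1987 (5 days later).
From November 6, 1987 to November 30, 1987 is 30 − 6 = 24 days.
24 ÷ 7 = 3 full weeks with remainder 3, so 3 more Fridays after the first → 4.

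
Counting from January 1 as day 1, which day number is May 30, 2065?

150

Days in months before May: 31 + 28 + 31 + 30 = 120.
Plus 30 days into May → day 150.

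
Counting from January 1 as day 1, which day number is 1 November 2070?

Days in months before November: 31 + 28 + 31 + 30 + 31 + 30 + 31 + 31 + 30 + 31 = 304.
Plus 1 day into November → day 305.

305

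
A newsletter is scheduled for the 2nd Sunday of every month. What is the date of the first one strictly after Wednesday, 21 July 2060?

July 2060 starts on a Thursday; its first Sunday is the 4th, so the 2nd Sunday is the 11th — 11 July 2060.
That is not after 21 July 2060, so look at August 2060.
August 2060 starts on a Sunday; its first Sunday is the 1st, so the 2nd Sunday is the 8th — 8 August 2060.

8 August 2060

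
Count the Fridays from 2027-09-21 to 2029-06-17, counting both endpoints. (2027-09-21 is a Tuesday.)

2027-09-21 is a Tuesday; the first Friday on or after it is 2027-09-24 (3 days later).
From 2027-09-24 to 2029-06-17: 98 + 366 + 168 = 632 days (rest of 2027, 2028, to 2029-06-17 in 2029).
632 ÷ 7 = 90 full weeks with remainder 2, so 90 more Fridays after the first → 91.

91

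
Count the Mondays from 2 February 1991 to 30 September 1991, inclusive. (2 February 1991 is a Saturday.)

35

2 February 1991 is a Saturday; the first Monday on or after it is 4 February 1991 (2 days later).
From 4 February 1991 to 30 September 1991: 24 + 31 + 30 + 31 + 30 + 31 + 31 + 30 = 238 days (rest of February, March, April, May, June, July, August, September).
238 ÷ 7 = 34 full weeks with remainder 0, so 34 more Mondays after the first → 35.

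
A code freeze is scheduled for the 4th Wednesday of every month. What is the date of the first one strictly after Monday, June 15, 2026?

June 24, 2026

June 2026 starts on a Monday; its first Wednesday is the 3rd, so the 4th Wednesday is the 24th — June 24, 2026.
June 24, 2026 is after June 15, 2026, so that is the next one.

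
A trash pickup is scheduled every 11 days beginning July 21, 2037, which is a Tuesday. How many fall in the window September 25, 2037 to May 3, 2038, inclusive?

21

Occurrences land 11·i days after July 21, 2037 for i = 0, 1, 2, …
September 25, 2037 is 66 days after the start; 66 ÷ 11 = 6 remainder 0. First occurrence in the window: #7 on September 25, 2037 (6×11 = 66 days in).
May 3, 2038 is 286 days after the start; 286 ÷ 11 = 26 remainder 0. Last occurrence in the window: #27 on May 3, 2038.
Occurrences #7 through #27: 21 in total.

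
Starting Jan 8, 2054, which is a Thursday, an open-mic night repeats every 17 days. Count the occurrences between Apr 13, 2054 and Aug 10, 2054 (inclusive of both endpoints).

Occurrences land 17·i days after Jan 8, 2054 for i = 0, 1, 2, …
Apr 13, 2054 is 95 days after the start; 95 ÷ 17 = 5 remainder 10; since the remainder is 10, round up to i = 6. First occurrence in the window: #7 on Apr 20, 2054 (6×17 = 102 days in).
Aug 10, 2054 is 214 days after the start; 214 ÷ 17 = 12 remainder 10. Last occurrence in the window: #13 on Jul 31, 2054.
Occurrences #7 through #13: 7 in total.

7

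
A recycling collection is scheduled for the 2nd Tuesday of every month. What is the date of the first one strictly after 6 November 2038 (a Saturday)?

November 2038 starts on a Monday; its first Tuesday is the 2nd, so the 2nd Tuesday is the 9th — 9 November 2038.
9 November 2038 is after 6 November 2038, so that is the next one.

9 November 2038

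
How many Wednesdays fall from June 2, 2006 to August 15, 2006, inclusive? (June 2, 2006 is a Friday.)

10

June 2, 2006 is a Friday; the first Wednesday on or after it is June 7, 2006 (5 days later).
From June 7, 2006 to August 15, 2006: 23 + 31 + 15 = 69 days (rest of June, July, August).
69 ÷ 7 = 9 full weeks with remainder 6, so 9 more Wednesdays after the first → 10.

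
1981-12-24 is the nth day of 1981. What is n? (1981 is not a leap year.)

Days in months before December: 31 + 28 + 31 + 30 + 31 + 30 + 31 + 31 + 30 + 31 + 30 = 334.
Plus 24 days into December → day 358.

358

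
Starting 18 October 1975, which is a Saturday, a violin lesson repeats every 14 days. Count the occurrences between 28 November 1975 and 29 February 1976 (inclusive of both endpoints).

Occurrences land 14·i days after 18 October 1975 for i = 0, 1, 2, …
28 November 1975 is 41 days after the start; 41 ÷ 14 = 2 remainder 13; since the remainder is 13, round up to i = 3. First occurrence in the window: #4 on 29 November 1975 (3×14 = 42 days in).
29 February 1976 is 134 days after the start; 134 ÷ 14 = 9 remainder 8. Last occurrence in the window: #10 on 21 February 1976.
Occurrences #4 through #10: 7 in total.

7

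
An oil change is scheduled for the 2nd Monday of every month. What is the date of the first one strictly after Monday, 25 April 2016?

April 2016 starts on a Friday; its first Monday is the 4th, so the 2nd Monday is the 11th — 11 April 2016.
That is not after 25 April 2016, so look at May 2016.
May 2016 starts on a Sunday; its first Monday is the 2nd, so the 2nd Monday is the 9th — 9 May 2016.

9 May 2016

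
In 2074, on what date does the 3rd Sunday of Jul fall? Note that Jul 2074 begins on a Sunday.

Jul 15, 2074

Jul 2074 begins on a Sunday, so the first Sunday is Jul 1.
The 3rd Sunday is 2 weeks later: 1 + 14 = 15.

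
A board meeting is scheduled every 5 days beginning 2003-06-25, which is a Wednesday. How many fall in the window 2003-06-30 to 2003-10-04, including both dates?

Occurrences land 5·i days after 2003-06-25 for i = 0, 1, 2, …
2003-06-30 is 5 days after the start; 5 ÷ 5 = 1 remainder 0. First occurrence in the window: #2 on 2003-06-30 (1×5 = 5 days in).
2003-10-04 is 101 days after the start; 101 ÷ 5 = 20 remainder 1. Last occurrence in the window: #21 on 2003-10-03.
Occurrences #2 through #21: 20 in total.

20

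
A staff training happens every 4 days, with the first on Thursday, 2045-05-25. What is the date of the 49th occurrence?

2045-12-03

The 49th occurrence is 48 intervals after the first: 48 × 4 = 192 days after 2045-05-25.
May has 31 days — 6 days to the end of May leaves 186.
June has 30 days (156 left).
July has 31 days (125 left).
August has 31 days (94 left).
September has 30 days (64 left).
October has 31 days (33 left).
November has 30 days (3 left).
3 days into December → 2045-12-03.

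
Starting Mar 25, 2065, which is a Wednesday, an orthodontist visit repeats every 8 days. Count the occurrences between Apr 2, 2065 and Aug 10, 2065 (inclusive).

Occurrences land 8·i days after Mar 25, 2065 for i = 0, 1, 2, …
Apr 2, 2065 is 8 days after the start; 8 ÷ 8 = 1 remainder 0. First occurrence in the window: #2 on Apr 2, 2065 (1×8 = 8 days in).
Aug 10, 2065 is 138 days after the start; 138 ÷ 8 = 17 remainder 2. Last occurrence in the window: #18 on Aug 8, 2065.
Occurrences #2 through #18: 17 in total.

17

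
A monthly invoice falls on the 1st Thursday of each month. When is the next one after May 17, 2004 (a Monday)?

June 3, 2004

May 2004 starts on a Saturday, so its 1st Thursday is May 6, 2004 (5 days in).
That is not after May 17, 2004, so look at June 2004.
June 2004 starts on a Tuesday, so its 1st Thursday is June 3, 2004 (2 days in).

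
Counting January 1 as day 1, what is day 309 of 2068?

Nov 4, 2068

Jan has 31 days (309 − 31 = 278 remain).
Feb has 29 days (278 − 29 = 249 remain).
Mar has 31 days (249 − 31 = 218 remain).
Apr has 30 days (218 − 30 = 188 remain).
May has 31 days (188 − 31 = 157 remain).
Jun has 30 days (157 − 30 = 127 remain).
Jul has 31 days (127 − 31 = 96 remain).
Aug has 31 days (96 − 31 = 65 remain).
Sep has 30 days (65 − 30 = 35 remain).
Oct has 31 days (35 − 31 = 4 remain).
4 into Nov → Nov 4.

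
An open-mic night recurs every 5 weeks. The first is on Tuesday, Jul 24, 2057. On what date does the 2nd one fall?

Aug 28, 2057

The 2nd occurrence is 1 interval after the first: 1 × 35 = 35 days after Jul 24, 2057.
Jul has 31 days — 7 days to the end of Jul leaves 28.
28 days into Aug → Aug 28, 2057.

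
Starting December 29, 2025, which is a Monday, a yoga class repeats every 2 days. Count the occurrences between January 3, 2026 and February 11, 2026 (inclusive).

Occurrences land 2·i days after December 29, 2025 for i = 0, 1, 2, …
January 3, 2026 is 5 days after the start; 5 ÷ 2 = 2 remainder 1; since the remainder is 1, round up to i = 3. First occurrence in the window: #4 on January 4, 2026 (3×2 = 6 days in).
February 11, 2026 is 44 days after the start; 44 ÷ 2 = 22 remainder 0. Last occurrence in the window: #23 on February 11, 2026.
Occurrences #4 through #23: 20 in total.

20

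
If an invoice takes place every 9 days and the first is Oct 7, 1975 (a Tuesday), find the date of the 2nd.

Oct 16, 1975

The 2nd occurrence is 1 interval after the first: 1 × 9 = 9 days after Oct 7, 1975.
9 days later is Oct 16, 1975.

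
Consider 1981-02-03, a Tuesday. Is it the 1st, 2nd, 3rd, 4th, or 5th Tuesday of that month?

1st

Day 3 falls in week ⌈3/7⌉ of the month.
Days 1–7 hold the 1st Tuesday, 8–14 the 2nd, 15–21 the 3rd, 22–28 the 4th, 29–31 the 5th.
3 is in the range for the 1st.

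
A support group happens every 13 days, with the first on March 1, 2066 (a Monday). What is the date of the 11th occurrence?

July 9, 2066

The 11th occurrence is 10 intervals after the first: 10 × 13 = 130 days after March 1, 2066.
March has 31 days — 30 days to the end of March leaves 100.
April has 30 days (70 left).
May has 31 days (39 left).
June has 30 days (9 left).
9 days into July → July 9, 2066.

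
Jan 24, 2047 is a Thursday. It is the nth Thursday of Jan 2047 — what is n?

Day 24 falls in week ⌈24/7⌉ of the month.
Days 1–7 hold the 1st Thursday, 8–14 the 2nd, 15–21 the 3rd, 22–28 the 4th, 29–31 the 5th.
24 is in the range for the 4th.

4th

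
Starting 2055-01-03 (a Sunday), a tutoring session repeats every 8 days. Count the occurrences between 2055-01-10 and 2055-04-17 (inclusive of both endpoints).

Occurrences land 8·i days after 2055-01-03 for i = 0, 1, 2, …
2055-01-10 is 7 days after the start; 7 ÷ 8 = 0 remainder 7; since the remainder is 7, round up to i = 1. First occurrence in the window: #2 on 2055-01-11 (1×8 = 8 days in).
2055-04-17 is 104 days after the start; 104 ÷ 8 = 13 remainder 0. Last occurrence in the window: #14 on 2055-04-17.
Occurrences #2 through #14: 13 in total.

13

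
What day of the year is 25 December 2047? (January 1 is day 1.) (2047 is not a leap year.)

359

Days in months before December: 31 + 28 + 31 + 30 + 31 + 30 + 31 + 31 + 30 + 31 + 30 = 334.
Plus 25 days into December → day 359.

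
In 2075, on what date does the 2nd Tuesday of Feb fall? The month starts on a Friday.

Feb 2075 begins on a Friday, so the first Tuesday is Feb 5 (4 days later).
The 2nd Tuesday is 1 weeks later: 5 + 7 = 12.

Feb 12, 2075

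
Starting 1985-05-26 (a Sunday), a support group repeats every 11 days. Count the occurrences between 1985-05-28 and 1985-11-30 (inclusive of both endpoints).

Occurrences land 11·i days after 1985-05-26 for i = 0, 1, 2, …
1985-05-28 is 2 days after the start; 2 ÷ 11 = 0 remainder 2; since the remainder is 2, round up to i = 1. First occurrence in the window: #2 on 1985-06-06 (1×11 = 11 days in).
1985-11-30 is 188 days after the start; 188 ÷ 11 = 17 remainder 1. Last occurrence in the window: #18 on 1985-11-29.
Occurrences #2 through #18: 17 in total.

17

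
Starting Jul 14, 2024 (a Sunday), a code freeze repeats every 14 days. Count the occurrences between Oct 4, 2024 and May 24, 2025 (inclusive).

Occurrences land 14·i days after Jul 14, 2024 for i = 0, 1, 2, …
Oct 4, 2024 is 82 days after the start; 82 ÷ 14 = 5 remainder 12; since the remainder is 12, round up to i = 6. First occurrence in the window: #7 on Oct 6, 2024 (6×14 = 84 days in).
May 24, 2025 is 314 days after the start; 314 ÷ 14 = 22 remainder 6. Last occurrence in the window: #23 on May 18, 2025.
Occurrences #7 through #23: 17 in total.

17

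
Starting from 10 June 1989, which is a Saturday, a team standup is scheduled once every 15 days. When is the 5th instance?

The 5th occurrence is 4 intervals after the first: 4 × 15 = 60 days after 10 June 1989.
June has 30 days — 20 days to the end of June leaves 40.
July has 31 days (9 left).
9 days into August → 9 August 1989.

9 August 1989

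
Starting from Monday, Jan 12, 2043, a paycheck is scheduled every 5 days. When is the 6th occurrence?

The 6th occurrence is 5 intervals after the first: 5 × 5 = 25 days after Jan 12, 2043.
Jan has 31 days — 19 days to the end of Jan leaves 6.
6 days into Feb → Feb 6, 2043.

Feb 6, 2043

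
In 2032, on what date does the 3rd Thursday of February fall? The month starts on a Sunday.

19 February 2032

February 2032 begins on a Sunday, so the first Thursday is February 5 (4 days later).
The 3rd Thursday is 2 weeks later: 5 + 14 = 19.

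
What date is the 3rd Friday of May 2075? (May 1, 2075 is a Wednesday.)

May 17, 2075

May 2075 begins on a Wednesday, so the first Friday is May 3 (2 days later).
The 3rd Friday is 2 weeks later: 3 + 14 = 17.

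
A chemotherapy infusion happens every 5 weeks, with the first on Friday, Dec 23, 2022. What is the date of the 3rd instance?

Mar 3, 2023

The 3rd occurrence is 2 intervals after the first: 2 × 35 = 70 days after Dec 23, 2022.
Dec has 31 days — 8 days to the end of Dec leaves 62.
Jan has 31 days (31 left).
Feb has 28 days (3 left).
3 days into Mar → Mar 3, 2023.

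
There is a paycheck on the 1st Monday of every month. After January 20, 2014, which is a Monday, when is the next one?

February 3, 2014

January 2014 starts on a Wednesday, so its 1st Monday is January 6, 2014 (5 days in).
That is not after January 20, 2014, so look at February 2014.
February 2014 starts on a Saturday, so its 1st Monday is February 3, 2014 (2 days in).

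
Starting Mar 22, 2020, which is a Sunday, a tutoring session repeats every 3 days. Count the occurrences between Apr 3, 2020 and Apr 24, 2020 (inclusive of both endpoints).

Occurrences land 3·i days after Mar 22, 2020 for i = 0, 1, 2, …
Apr 3, 2020 is 12 days after the start; 12 ÷ 3 = 4 remainder 0. First occurrence in the window: #5 on Apr 3, 2020 (4×3 = 12 days in).
Apr 24, 2020 is 33 days after the start; 33 ÷ 3 = 11 remainder 0. Last occurrence in the window: #12 on Apr 24, 2020.
Occurrences #5 through #12: 8 in total.

8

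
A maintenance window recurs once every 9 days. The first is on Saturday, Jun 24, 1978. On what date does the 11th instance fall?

The 11th occurrence is 10 intervals after the first: 10 × 9 = 90 days after Jun 24, 1978.
Jun has 30 days — 6 days to the end of Jun leaves 84.
Jul has 31 days (53 left).
Aug has 31 days (22 left).
22 days into Sep → Sep 22, 1978.

Sep 22, 1978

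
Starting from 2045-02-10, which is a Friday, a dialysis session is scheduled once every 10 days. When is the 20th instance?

The 20th occurrence is 19 intervals after the first: 19 × 10 = 190 days after 2045-02-10.
February has 28 days — 18 days to the end of February leaves 172.
March has 31 days (141 left).
April has 30 days (111 left).
May has 31 days (80 left).
June has 30 days (50 left).
July has 31 days (19 left).
19 days into August → 2045-08-19.

2045-08-19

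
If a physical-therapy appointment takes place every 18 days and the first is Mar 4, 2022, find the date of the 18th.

The 18th occurrence is 17 intervals after the first: 17 × 18 = 306 days after Mar 4, 2022.
Mar has 31 days — 27 days to the end of Mar leaves 279.
Apr has 30 days (249 left).
May has 31 days (218 left).
Jun has 30 days (188 left).
Jul has 31 days (157 left).
Aug has 31 days (126 left).
Sep has 30 days (96 left).
Oct has 31 days (65 left).
Nov has 30 days (35 left).
Dec has 31 days (4 left).
4 days into Jan → Jan 4, 2023.

Jan 4, 2023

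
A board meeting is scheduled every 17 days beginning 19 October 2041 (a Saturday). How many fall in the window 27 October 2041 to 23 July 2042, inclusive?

16

Occurrences land 17·i days after 19 October 2041 for i = 0, 1, 2, …
27 October 2041 is 8 days after the start; 8 ÷ 17 = 0 remainder 8; since the remainder is 8, round up to i = 1. First occurrence in the window: #2 on 5 November 2041 (1×17 = 17 days in).
23 July 2042 is 277 days after the start; 277 ÷ 17 = 16 remainder 5. Last occurrence in the window: #17 on 18 July 2042.
Occurrences #2 through #17: 16 in total.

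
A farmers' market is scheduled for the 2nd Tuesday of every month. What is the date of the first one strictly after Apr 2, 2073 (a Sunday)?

Apr 11, 2073

Apr 2073 starts on a Saturday; its first Tuesday is the 4th, so the 2nd Tuesday is the 11th — Apr 11, 2073.
Apr 11, 2073 is after Apr 2, 2073, so that is the next one.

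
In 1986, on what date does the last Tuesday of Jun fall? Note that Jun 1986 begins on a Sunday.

Jun 24, 1986

Jun 1986 begins on a Sunday, so the first Tuesday is Jun 3 (2 days later).
Jun 1986 has 30 days. Adding weeks: 3, 10, 17, 24 — the last one ≤ 30 is the 24th.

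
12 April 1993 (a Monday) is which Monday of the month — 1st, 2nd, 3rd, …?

Day 12 falls in week ⌈12/7⌉ of the month.
Days 1–7 hold the 1st Monday, 8–14 the 2nd, 15–21 the 3rd, 22–28 the 4th, 29–31 the 5th.
12 is in the range for the 2nd.

2nd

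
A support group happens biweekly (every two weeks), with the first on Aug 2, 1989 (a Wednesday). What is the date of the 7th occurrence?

The 7th occurrence is 6 intervals after the first: 6 × 14 = 84 days after Aug 2, 1989.
Aug has 31 days — 29 days to the end of Aug leaves 55.
Sep has 30 days (25 left).
25 days into Oct → Oct 25, 1989.

Oct 25, 1989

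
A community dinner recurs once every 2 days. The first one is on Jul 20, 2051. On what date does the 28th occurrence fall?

The 28th occurrence is 27 intervals after the first: 27 × 2 = 54 days after Jul 20, 2051.
Jul has 31 days — 11 days to the end of Jul leaves 43.
Aug has 31 days (12 left).
12 days into Sep → Sep 12, 2051.

Sep 12, 2051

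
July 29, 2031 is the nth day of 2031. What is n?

Days in months before July: 31 + 28 + 31 + 30 + 31 + 30 = 181.
Plus 29 days into July → day 210.

210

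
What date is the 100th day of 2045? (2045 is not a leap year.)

Apr 10, 2045

Jan has 31 days (100 − 31 = 69 remain).
Feb has 28 days (69 − 28 = 41 remain).
Mar has 31 days (41 − 31 = 10 remain).
10 into Apr → Apr 10.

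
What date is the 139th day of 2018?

January has 31 days (139 − 31 = 108 remain).
February has 28 days (108 − 28 = 80 remain).
March has 31 days (80 − 31 = 49 remain).
April has 30 days (49 − 30 = 19 remain).
19 into May → May 19.

2018-05-19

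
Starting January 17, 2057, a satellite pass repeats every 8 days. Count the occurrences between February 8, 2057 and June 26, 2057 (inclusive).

Occurrences land 8·i days after January 17, 2057 for i = 0, 1, 2, …
February 8, 2057 is 22 days after the start; 22 ÷ 8 = 2 remainder 6; since the remainder is 6, round up to i = 3. First occurrence in the window: #4 on February 10, 2057 (3×8 = 24 days in).
June 26, 2057 is 160 days after the start; 160 ÷ 8 = 20 remainder 0. Last occurrence in the window: #21 on June 26, 2057.
Occurrences #4 through #21: 18 in total.

18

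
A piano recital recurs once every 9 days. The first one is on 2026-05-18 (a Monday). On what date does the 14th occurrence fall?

The 14th occurrence is 13 intervals after the first: 13 × 9 = 117 days after 2026-05-18.
May has 31 days — 13 days to the end of May leaves 104.
June has 30 days (74 left).
July has 31 days (43 left).
August has 31 days (12 left).
12 days into September → 2026-09-12.

2026-09-12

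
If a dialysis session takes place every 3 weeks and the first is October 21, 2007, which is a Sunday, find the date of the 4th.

December 23, 2007

The 4th occurrence is 3 intervals after the first: 3 × 21 = 63 days after October 21, 2007.
October has 31 days — 10 days to the end of October leaves 53.
November has 30 days (23 left).
23 days into December → December 23, 2007.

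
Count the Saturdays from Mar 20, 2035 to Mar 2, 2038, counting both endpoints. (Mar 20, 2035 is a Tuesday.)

Mar 20, 2035 is a Tuesday; the first Saturday on or after it is Mar 24, 2035 (4 days later).
From Mar 24, 2035 to Mar 2, 2038: 282 + 366 + 365 + 61 = 1074 days (rest of 2035, 2036, 2037, to Mar 2, 2038 in 2038).
1074 ÷ 7 = 153 full weeks with remainder 3, so 153 more Saturdays after the first → 154.

154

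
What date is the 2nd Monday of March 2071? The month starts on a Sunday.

2071-03-09

March 2071 begins on a Sunday, so the first Monday is March 2 (1 day later).
The 2nd Monday is 1 weeks later: 2 + 7 = 9.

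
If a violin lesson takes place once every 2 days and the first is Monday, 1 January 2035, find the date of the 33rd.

The 33rd occurrence is 32 intervals after the first: 32 × 2 = 64 days after 1 January 2035.
January has 31 days — 30 days to the end of January leaves 34.
February has 28 days (6 left).
6 days into March → 6 March 2035.

6 March 2035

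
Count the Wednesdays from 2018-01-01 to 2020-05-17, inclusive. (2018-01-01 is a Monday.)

124

2018-01-01 is a Monday; the first Wednesday on or after it is 2018-01-03 (2 days later).
From 2018-01-03 to 2020-05-17: 362 + 365 + 138 = 865 days (rest of 2018, 2019, to 2020-05-17 in 2020).
865 ÷ 7 = 123 full weeks with remainder 4, so 123 more Wednesdays after the first → 124.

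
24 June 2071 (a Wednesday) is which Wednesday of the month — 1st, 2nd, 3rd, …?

Day 24 falls in week ⌈24/7⌉ of the month.
Days 1–7 hold the 1st Wednesday, 8–14 the 2nd, 15–21 the 3rd, 22–28 the 4th, 29–31 the 5th.
24 is in the range for the 4th.

4th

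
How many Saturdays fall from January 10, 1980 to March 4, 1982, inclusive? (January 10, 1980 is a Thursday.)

January 10, 1980 is a Thursday; the first Saturday on or after it is January 12, 1980 (2 days later).
From January 12, 1980 to March 4, 1982: 354 + 365 + 63 = 782 days (rest of 1980, 1981, to March 4, 1982 in 1982).
782 ÷ 7 = 111 full weeks with remainder 5, so 111 more Saturdays after the first → 112.

112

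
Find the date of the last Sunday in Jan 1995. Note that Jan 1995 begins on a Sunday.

Jan 1995 begins on a Sunday, so the first Sunday is Jan 1.
Jan 1995 has 31 days. Adding weeks: 1, 8, 15, 22, 29 — the last one ≤ 31 is the 29th.

Jan 29, 1995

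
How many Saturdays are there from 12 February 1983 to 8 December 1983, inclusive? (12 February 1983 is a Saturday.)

12 February 1983 is a Saturday; the first Saturday on or after it is 12 February 1983.
From 12 February 1983 to 8 December 1983: 16 + 31 + 30 + 31 + 30 + 31 + 31 + 30 + 31 + 30 + 8 = 299 days (rest of February, March, April, May, June, July, August, September, October, November, December).
299 ÷ 7 = 42 full weeks with remainder 5, so 42 more Saturdays after the first → 43.

43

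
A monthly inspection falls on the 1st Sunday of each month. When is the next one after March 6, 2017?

March 2017 starts on a Wednesday, so its 1st Sunday is March 5, 2017 (4 days in).
That is not after March 6, 2017, so look at April 2017.
April 2017 starts on a Saturday, so its 1st Sunday is April 2, 2017 (1 day in).

April 2, 2017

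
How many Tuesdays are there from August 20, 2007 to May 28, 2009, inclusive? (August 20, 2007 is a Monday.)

August 20, 2007 is a Monday; the first Tuesday on or after it is August 21, 2007 (1 day later).
From August 21, 2007 to May 28, 2009: 132 + 366 + 148 = 646 days (rest of 2007, 2008, to May 28, 2009 in 2009).
646 ÷ 7 = 92 full weeks with remainder 2, so 92 more Tuesdays after the first → 93.

93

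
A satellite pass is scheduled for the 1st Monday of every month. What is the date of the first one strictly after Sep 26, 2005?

Oct 3, 2005

Sep 2005 starts on a Thursday, so its 1st Monday is Sep 5, 2005 (4 days in).
That is not after Sep 26, 2005, so look at Oct 2005.
Oct 2005 starts on a Saturday, so its 1st Monday is Oct 3, 2005 (2 days in).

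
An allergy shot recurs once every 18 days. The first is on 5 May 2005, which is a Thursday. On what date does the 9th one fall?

The 9th occurrence is 8 intervals after the first: 8 × 18 = 144 days after 5 May 2005.
May has 31 days — 26 days to the end of May leaves 118.
June has 30 days (88 left).
July has 31 days (57 left).
August has 31 days (26 left).
26 days into September → 26 September 2005.

26 September 2005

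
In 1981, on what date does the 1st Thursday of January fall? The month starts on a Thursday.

1981-01-01

January 1981 begins on a Thursday, so the first Thursday is January 1.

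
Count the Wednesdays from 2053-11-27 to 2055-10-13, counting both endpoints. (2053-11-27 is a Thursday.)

98

2053-11-27 is a Thursday; the first Wednesday on or after it is 2053-12-03 (6 days later).
From 2053-12-03 to 2055-10-13: 28 + 365 + 286 = 679 days (rest of 2053, 2054, to 2055-10-13 in 2055).
679 ÷ 7 = 97 full weeks with remainder 0, so 97 more Wednesdays after the first → 98.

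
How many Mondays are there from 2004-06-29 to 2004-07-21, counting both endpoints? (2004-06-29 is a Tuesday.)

3

2004-06-29 is a Tuesday; the first Monday on or after it is 2004-07-05 (6 days later).
From 2004-07-05 to 2004-07-21 is 21 − 5 = 16 days.
16 ÷ 7 = 2 full weeks with remainder 2, so 2 more Mondays after the first → 3.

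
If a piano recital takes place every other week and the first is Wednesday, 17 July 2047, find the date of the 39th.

30 December 2048

The 39th occurrence is 38 intervals after the first: 38 × 14 = 532 days after 17 July 2047.
July has 31 days — 14 days to the end of July leaves 518.
From end of July to end of 2047 is 153 days (365 left).
January has 31 days (334 left).
February has 29 days (305 left).
March has 31 days (274 left).
April has 30 days (244 left).
May has 31 days (213 left).
June has 30 days (183 left).
July has 31 days (152 left).
August has 31 days (121 left).
September has 30 days (91 left).
October has 31 days (60 left).
November has 30 days (30 left).
30 days into December → 30 December 2048.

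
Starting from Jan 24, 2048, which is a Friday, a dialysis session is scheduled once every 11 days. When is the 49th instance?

Jul 5, 2049

The 49th occurrence is 48 intervals after the first: 48 × 11 = 528 days after Jan 24, 2048.
Jan has 31 days — 7 days to the end of Jan leaves 521.
From end of Jan to end of 2048 is 335 days (186 left).
Jan has 31 days (155 left).
Feb has 28 days (127 left).
Mar has 31 days (96 left).
Apr has 30 days (66 left).
May has 31 days (35 left).
Jun has 30 days (5 left).
5 days into Jul → Jul 5, 2049.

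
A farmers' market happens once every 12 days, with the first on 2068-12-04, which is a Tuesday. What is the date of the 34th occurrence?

The 34th occurrence is 33 intervals after the first: 33 × 12 = 396 days after 2068-12-04.
December has 31 days — 27 days to the end of December leaves 369.
January has 31 days (338 left).
February has 28 days (310 left).
March has 31 days (279 left).
April has 30 days (249 left).
May has 31 days (218 left).
June has 30 days (188 left).
July has 31 days (157 left).
August has 31 days (126 left).
September has 30 days (96 left).
October has 31 days (65 left).
November has 30 days (35 left).
December has 31 days (4 left).
4 days into January → 2070-01-04.

2070-01-04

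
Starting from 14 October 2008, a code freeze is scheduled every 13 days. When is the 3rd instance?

9 November 2008

The 3rd occurrence is 2 intervals after the first: 2 × 13 = 26 days after 14 October 2008.
October has 31 days — 17 days to the end of October leaves 9.
9 days into November → 9 November 2008.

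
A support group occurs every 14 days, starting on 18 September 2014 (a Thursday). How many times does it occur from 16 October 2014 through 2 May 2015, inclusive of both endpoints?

15

Occurrences land 14·i days after 18 September 2014 for i = 0, 1, 2, …
16 October 2014 is 28 days after the start; 28 ÷ 14 = 2 remainder 0. First occurrence in the window: #3 on 16 October 2014 (2×14 = 28 days in).
2 May 2015 is 226 days after the start; 226 ÷ 14 = 16 remainder 2. Last occurrence in the window: #17 on 30 April 2015.
Occurrences #3 through #17: 15 in total.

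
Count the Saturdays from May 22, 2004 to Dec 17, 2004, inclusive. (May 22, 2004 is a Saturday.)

May 22, 2004 is a Saturday; the first Saturday on or after it is May 22, 2004.
From May 22, 2004 to Dec 17, 2004: 9 + 30 + 31 + 31 + 30 + 31 + 30 + 17 = 209 days (rest of May, Jun, Jul, Aug, Sep, Oct, Nov, Dec).
209 ÷ 7 = 29 full weeks with remainder 6, so 29 more Saturdays after the first → 30.

30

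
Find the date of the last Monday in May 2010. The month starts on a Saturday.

May 31, 2010

May 2010 begins on a Saturday, so the first Monday is May 3 (2 days later).
May 2010 has 31 days. Adding weeks: 3, 10, 17, 24, 31 — the last one ≤ 31 is the 31st.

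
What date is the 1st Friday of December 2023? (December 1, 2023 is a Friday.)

December 1, 2023

December 2023 begins on a Friday, so the first Friday is December 1.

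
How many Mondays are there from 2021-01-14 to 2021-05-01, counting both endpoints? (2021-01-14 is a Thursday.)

2021-01-14 is a Thursday; the first Monday on or after it is 2021-01-18 (4 days later).
From 2021-01-18 to 2021-05-01: 13 + 28 + 31 + 30 + 1 = 103 days (rest of January, February, March, April, May).
103 ÷ 7 = 14 full weeks with remainder 5, so 14 more Mondays after the first → 15.

15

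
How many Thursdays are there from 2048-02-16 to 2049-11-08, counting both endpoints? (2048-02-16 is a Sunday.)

2048-02-16 is a Sunday; the first Thursday on or after it is 2048-02-20 (4 days later).
From 2048-02-20 to 2049-11-08: 315 + 312 = 627 days (rest of 2048, to 2049-11-08 in 2049).
627 ÷ 7 = 89 full weeks with remainder 4, so 89 more Thursdays after the first → 90.

90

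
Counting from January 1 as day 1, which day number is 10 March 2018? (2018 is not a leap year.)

69

Days in months before March: 31 + 28 = 59.
Plus 10 days into March → day 69.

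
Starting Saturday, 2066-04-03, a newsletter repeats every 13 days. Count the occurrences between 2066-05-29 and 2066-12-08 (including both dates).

15

Occurrences land 13·i days after 2066-04-03 for i = 0, 1, 2, …
2066-05-29 is 56 days after the start; 56 ÷ 13 = 4 remainder 4; since the remainder is 4, round up to i = 5. First occurrence in the window: #6 on 2066-06-07 (5×13 = 65 days in).
2066-12-08 is 249 days after the start; 249 ÷ 13 = 19 remainder 2. Last occurrence in the window: #20 on 2066-12-06.
Occurrences #6 through #20: 15 in total.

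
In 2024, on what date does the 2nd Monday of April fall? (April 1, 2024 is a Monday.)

April 2024 begins on a Monday, so the first Monday is April 1.
The 2nd Monday is 1 weeks later: 1 + 7 = 8.

April 8, 2024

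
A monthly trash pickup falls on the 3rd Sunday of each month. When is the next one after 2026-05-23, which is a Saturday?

May 2026 starts on a Friday; its first Sunday is the 3rd, so the 3rd Sunday is the 17th — 2026-05-17.
That is not after 2026-05-23, so look at June 2026.
June 2026 starts on a Monday; its first Sunday is the 7th, so the 3rd Sunday is the 21st — 2026-06-21.

2026-06-21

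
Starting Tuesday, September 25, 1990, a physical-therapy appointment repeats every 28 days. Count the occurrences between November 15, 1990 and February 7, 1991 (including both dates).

3

Occurrences land 28·i days after September 25, 1990 for i = 0, 1, 2, …
November 15, 1990 is 51 days after the start; 51 ÷ 28 = 1 remainder 23; since the remainder is 23, round up to i = 2. First occurrence in the window: #3 on November 20, 1990 (2×28 = 56 days in).
February 7, 1991 is 135 days after the start; 135 ÷ 28 = 4 remainder 23. Last occurrence in the window: #5 on January 15, 1991.
Occurrences #3 through #5: 3 in total.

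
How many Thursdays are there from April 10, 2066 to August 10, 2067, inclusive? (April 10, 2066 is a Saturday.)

April 10, 2066 is a Saturday; the first Thursday on or after it is April 15, 2066 (5 days later).
From April 15, 2066 to August 10, 2067: 260 + 222 = 482 days (rest of 2066, to August 10, 2067 in 2067).
482 ÷ 7 = 68 full weeks with remainder 6, so 68 more Thursdays after the first → 69.

69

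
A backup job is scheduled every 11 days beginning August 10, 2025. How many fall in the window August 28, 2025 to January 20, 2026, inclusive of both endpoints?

Occurrences land 11·i days after August 10, 2025 for i = 0, 1, 2, …
August 28, 2025 is 18 days after the start; 18 ÷ 11 = 1 remainder 7; since the remainder is 7, round up to i = 2. First occurrence in the window: #3 on September 1, 2025 (2×11 = 22 days in).
January 20, 2026 is 163 days after the start; 163 ÷ 11 = 14 remainder 9. Last occurrence in the window: #15 on January 11, 2026.
Occurrences #3 through #15: 13 in total.

13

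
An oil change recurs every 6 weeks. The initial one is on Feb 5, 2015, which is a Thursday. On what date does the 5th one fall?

The 5th occurrence is 4 intervals after the first: 4 × 42 = 168 days after Feb 5, 2015.
Feb has 28 days — 23 days to the end of Feb leaves 145.
Mar has 31 days (114 left).
Apr has 30 days (84 left).
May has 31 days (53 left).
Jun has 30 days (23 left).
23 days into Jul → Jul 23, 2015.

Jul 23, 2015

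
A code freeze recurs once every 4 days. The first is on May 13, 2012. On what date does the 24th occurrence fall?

The 24th occurrence is 23 intervals after the first: 23 × 4 = 92 days after May 13, 2012.
May has 31 days — 18 days to the end of May leaves 74.
June has 30 days (44 left).
July has 31 days (13 left).
13 days into August → August 13, 2012.

August 13, 2012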